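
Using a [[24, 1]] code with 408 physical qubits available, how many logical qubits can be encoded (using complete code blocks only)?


Each code block uses 24 physical qubits for 1 logical qubit(s).
Number of complete blocks = floor(408 / 24) = 17
Logical qubits = 17 * 1
= 17

17


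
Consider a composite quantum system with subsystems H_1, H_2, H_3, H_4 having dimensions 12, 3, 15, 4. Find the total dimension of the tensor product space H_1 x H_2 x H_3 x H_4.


dim(H_1 x H_2 x H_3 x H_4) = 12 * 3 * 15 * 4
= 36 * 15 * 4
= 540 * 4
= 2160

2160


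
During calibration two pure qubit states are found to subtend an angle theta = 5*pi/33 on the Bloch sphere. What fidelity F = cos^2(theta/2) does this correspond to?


For states separated by angle theta on Bloch sphere:
F = cos^2(theta/2)
theta = 5*pi/33 = 0.4760
theta/2 = 0.2380
cos(theta/2) = 0.9718
F = 0.9444

0.9444


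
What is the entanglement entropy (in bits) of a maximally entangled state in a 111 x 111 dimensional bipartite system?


For a maximally entangled state in d x d:
S = log2(d) = log2(111)
= 6.7944

6.7944


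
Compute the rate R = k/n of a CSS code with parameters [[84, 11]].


Code rate R = k/n
= 11/84
= 0.1310

0.1310


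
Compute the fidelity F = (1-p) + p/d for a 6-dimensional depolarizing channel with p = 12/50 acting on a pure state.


F = (1-p) + p/d
= (1 - 0.2400) + 0.2400/6
= 0.7600 + 0.0400
= 0.8000

0.8000


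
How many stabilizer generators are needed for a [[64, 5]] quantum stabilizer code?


For an [[n,k]] stabilizer code:
Number of stabilizer generators = n - k
= 64 - 5
= 59

59


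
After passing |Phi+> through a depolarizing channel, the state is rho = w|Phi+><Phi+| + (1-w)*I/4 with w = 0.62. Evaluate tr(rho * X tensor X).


|Phi+> = (|00> + |11>)/sqrt(2)
For the pure Bell state, <X_A X_B> = +1 (Bell-state Pauli correlator).
The maximally-mixed part I/4 has tr(I/4 * P tensor P) = 0 for any traceless Pauli P.
So <X_A X_B>_rho = w * (+1) + (1 - w) * 0
= 0.62 * (+1)
= 0.6200

0.6200


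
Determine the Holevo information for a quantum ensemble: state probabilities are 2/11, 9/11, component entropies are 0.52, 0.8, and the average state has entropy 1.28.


chi = S(rho) - sum_i p_i * S(rho_i)
Weighted entropy = 2/11 * 0.52 + 9/11 * 0.8
= 0.7491
chi = 1.28 - 0.7491
= 0.5309

0.5309


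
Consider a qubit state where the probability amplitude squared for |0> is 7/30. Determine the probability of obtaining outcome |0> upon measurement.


|alpha|^2 = 7/30 = 0.2333
|beta|^2 = 1 - 7/30 = 23/30 = 0.7667
P(|0>) = |alpha|^2 = 0.2333

0.2333


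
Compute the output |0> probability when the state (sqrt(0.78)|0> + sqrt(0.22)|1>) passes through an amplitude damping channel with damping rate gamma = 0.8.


For amplitude damping with parameter gamma on state sqrt(a)|0> + sqrt(b)|1>:
alpha^2 = 0.78, beta^2 = 0.22
P(|0>) = alpha^2 + gamma * beta^2
= 0.78 + 0.8 * 0.22
= 0.78 + 0.1760
= 0.9560

0.9560


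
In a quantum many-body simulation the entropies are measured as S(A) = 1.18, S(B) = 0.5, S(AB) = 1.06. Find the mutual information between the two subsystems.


I(A:B) = S(A) + S(B) - S(AB)
= 1.18 + 0.5 - 1.06
= 0.6200

0.6200


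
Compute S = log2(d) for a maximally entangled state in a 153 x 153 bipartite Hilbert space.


For a maximally entangled state in d x d:
S = log2(d) = log2(153)
= 7.2574

7.2574


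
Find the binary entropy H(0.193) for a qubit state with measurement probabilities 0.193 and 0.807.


S = -p*log2(p) - (1-p)*log2(1-p)
p = 0.1930, 1-p = 0.8070
= -0.1930 * log2(0.1930) - 0.8070 * log2(0.8070)
= -(-0.4581) - (-0.2497)
= 0.7077

0.7077


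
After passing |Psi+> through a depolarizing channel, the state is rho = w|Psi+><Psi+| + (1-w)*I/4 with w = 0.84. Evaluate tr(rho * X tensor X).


|Psi+> = (|01> + |10>)/sqrt(2)
For the pure Bell state, <X_A X_B> = +1 (Bell-state Pauli correlator).
The maximally-mixed part I/4 has tr(I/4 * P tensor P) = 0 for any traceless Pauli P.
So <X_A X_B>_rho = w * (+1) + (1 - w) * 0
= 0.84 * (+1)
= 0.8400

0.8400


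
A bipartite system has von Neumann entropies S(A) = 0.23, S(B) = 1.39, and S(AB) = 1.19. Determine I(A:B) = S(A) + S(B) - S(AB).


I(A:B) = S(A) + S(B) - S(AB)
= 0.23 + 1.39 - 1.19
= 0.4300

0.4300


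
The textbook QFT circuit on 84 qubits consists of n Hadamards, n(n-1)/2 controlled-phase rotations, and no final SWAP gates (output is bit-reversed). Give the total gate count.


Hadamard gates: 84
Controlled rotations: n*(n-1)/2 = 84*83/2 = 3486
SWAP gates: 0 (omitted)
Total = 84 + 3486
= 3570

3570


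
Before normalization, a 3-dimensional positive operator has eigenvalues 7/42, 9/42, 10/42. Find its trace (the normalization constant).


tr(M) = sum of eigenvalues
= 7/42 + 9/42 + 10/42
= 26/42
= 0.6190

0.6190


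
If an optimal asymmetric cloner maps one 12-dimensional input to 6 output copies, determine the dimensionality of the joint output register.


Output space = H^(tensor 6) where dim(H) = 12
dim = 12^6
= 144 (after 2 factors)
= 1728 (after 3 factors)
= 20736 (after 4 factors)
= 248832 (after 5 factors)
= 2985984 (after 6 factors)
= 2985984

2985984


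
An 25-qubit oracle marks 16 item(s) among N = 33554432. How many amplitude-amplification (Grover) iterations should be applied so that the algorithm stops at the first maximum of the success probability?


After j Grover iterations the success probability is P(j) = sin^2((2j+1)*theta), where sin(theta) = sqrt(k/N).
N = 2^25 = 33554432, k = 16
sin(theta) = sqrt(k/N) = 0.000690533966
theta = arcsin(sqrt(k/N)) = 0.0006905340209 rad
P(j) reaches its first maximum when (2j+1)*theta is as close as possible to pi/2, i.e. j = round(pi/(4*theta) - 1/2).
pi/(4*theta) - 1/2 = 1136.8779
(For comparison, the common estimate pi/4 * sqrt(N/k) = 1137.3780; the exact maximiser is used here.)
Optimal iterations = 1137

1137


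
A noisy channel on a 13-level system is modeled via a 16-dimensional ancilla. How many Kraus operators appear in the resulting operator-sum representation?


Tracing out the environment in an orthonormal basis {|i>_E} gives Kraus operators K_i = <i|_E U |0>_E.
Number of Kraus operators = dim(H_env) = d_env
= 16

16


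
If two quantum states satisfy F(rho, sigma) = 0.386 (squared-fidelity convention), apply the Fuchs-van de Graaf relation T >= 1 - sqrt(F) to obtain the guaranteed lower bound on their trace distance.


Fuchs-van de Graaf (squared-fidelity convention): 1 - sqrt(F) <= T <= sqrt(1 - F).
Lower bound: T >= 1 - sqrt(F)
sqrt(F) = sqrt(0.386) = 0.6213
T >= 1 - 0.6213
T >= 0.3787

0.3787


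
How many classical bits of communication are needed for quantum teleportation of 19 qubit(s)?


Quantum teleportation requires 2 classical bits per qubit teleported.
19 qubit(s) -> 2 * 19 = 38 classical bits

38


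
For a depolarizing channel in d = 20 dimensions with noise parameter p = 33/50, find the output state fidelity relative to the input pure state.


F = (1-p) + p/d
= (1 - 0.6600) + 0.6600/20
= 0.3400 + 0.0330
= 0.3730

0.3730


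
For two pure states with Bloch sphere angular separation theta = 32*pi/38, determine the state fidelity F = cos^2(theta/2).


For states separated by angle theta on Bloch sphere:
F = cos^2(theta/2)
theta = 32*pi/38 = 2.6456
theta/2 = 1.3228
cos(theta/2) = 0.2455
F = 0.0603

0.0603


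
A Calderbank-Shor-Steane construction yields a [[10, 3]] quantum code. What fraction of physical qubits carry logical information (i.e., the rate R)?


Code rate R = k/n
= 3/10
= 0.3000

0.3000


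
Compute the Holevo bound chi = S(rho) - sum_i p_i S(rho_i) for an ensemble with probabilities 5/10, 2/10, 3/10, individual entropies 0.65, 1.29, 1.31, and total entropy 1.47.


chi = S(rho) - sum_i p_i * S(rho_i)
Weighted entropy = 5/10 * 0.65 + 2/10 * 1.29 + 3/10 * 1.31
= 0.9760
chi = 1.47 - 0.9760
= 0.4940

0.4940


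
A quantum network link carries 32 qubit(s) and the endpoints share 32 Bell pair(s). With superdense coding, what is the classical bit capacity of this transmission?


Superdense coding allows 2 classical bits per shared entangled pair.
32 pair(s) -> 2 * 32 = 64 classical bits

64


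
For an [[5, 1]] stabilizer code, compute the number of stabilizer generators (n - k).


For an [[n,k]] stabilizer code:
Number of stabilizer generators = n - k
= 5 - 1
= 4

4


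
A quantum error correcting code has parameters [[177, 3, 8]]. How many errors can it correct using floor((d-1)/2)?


Code parameters: [[177, 3, 8]], distance d = 8.
Number of correctable errors = floor((d-1)/2)
= floor((8 - 1)/2)
= floor(7/2)
= 3

3


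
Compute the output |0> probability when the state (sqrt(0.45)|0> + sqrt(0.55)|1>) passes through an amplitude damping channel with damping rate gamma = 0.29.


For amplitude damping with parameter gamma on state sqrt(a)|0> + sqrt(b)|1>:
alpha^2 = 0.45, beta^2 = 0.55
P(|0>) = alpha^2 + gamma * beta^2
= 0.45 + 0.29 * 0.55
= 0.45 + 0.1595
= 0.6095

0.6095


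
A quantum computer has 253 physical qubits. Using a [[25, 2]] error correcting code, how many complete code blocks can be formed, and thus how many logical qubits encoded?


Each code block uses 25 physical qubits for 2 logical qubit(s).
Number of complete blocks = floor(253 / 25) = 10
Logical qubits = 10 * 2
= 20

20


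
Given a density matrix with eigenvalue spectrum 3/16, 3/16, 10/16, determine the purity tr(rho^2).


tr(rho^2) = sum of eigenvalues squared
= (3/16)^2 + (3/16)^2 + (10/16)^2
= (9 + 9 + 100) / 256
= 118/256
= 0.4609

0.4609


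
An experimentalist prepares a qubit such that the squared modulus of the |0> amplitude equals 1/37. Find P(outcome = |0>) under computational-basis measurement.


|alpha|^2 = 1/37 = 0.0270
|beta|^2 = 1 - 1/37 = 36/37 = 0.9730
P(|0>) = |alpha|^2 = 0.0270

0.0270


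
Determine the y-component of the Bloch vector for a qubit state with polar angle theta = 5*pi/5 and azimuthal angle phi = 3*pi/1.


theta = 3.1416, phi = 9.4248
r_y = sin(theta)*sin(phi) = 0.0000 * 0.0000
r_y = 0.0000

0.0000


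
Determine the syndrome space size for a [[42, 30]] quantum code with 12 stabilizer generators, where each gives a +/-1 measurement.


Each stabilizer generator gives a binary (+1 or -1) measurement outcome.
With 12 independent generators:
Total syndromes = 2^12
= 4096

4096


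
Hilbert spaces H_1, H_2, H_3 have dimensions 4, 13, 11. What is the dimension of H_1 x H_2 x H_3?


dim(H_1 x H_2 x H_3) = 4 * 13 * 11
= 52 * 11
= 572

572


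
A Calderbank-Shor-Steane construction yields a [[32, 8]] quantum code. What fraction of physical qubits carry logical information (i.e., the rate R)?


Code rate R = k/n
= 8/32
= 0.2500

0.2500


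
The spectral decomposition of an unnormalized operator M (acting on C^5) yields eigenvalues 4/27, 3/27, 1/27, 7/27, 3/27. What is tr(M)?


tr(M) = sum of eigenvalues
= 4/27 + 3/27 + 1/27 + 7/27 + 3/27
= 18/27
= 0.6667

0.6667


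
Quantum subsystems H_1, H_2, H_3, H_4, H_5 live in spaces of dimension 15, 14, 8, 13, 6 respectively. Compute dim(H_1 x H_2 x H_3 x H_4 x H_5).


dim(H_1 x H_2 x H_3 x H_4 x H_5) = 15 * 14 * 8 * 13 * 6
= 210 * 8 * 13 * 6
= 1680 * 13 * 6
= 21840 * 6
= 131040

131040


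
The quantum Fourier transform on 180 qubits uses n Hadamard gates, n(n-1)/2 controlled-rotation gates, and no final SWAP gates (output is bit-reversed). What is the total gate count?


Hadamard gates: 180
Controlled rotations: n*(n-1)/2 = 180*179/2 = 16110
SWAP gates: 0 (omitted)
Total = 180 + 16110
= 16290

16290


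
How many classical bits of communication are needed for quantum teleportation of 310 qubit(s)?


Quantum teleportation requires 2 classical bits per qubit teleported.
310 qubit(s) -> 2 * 310 = 620 classical bits

620


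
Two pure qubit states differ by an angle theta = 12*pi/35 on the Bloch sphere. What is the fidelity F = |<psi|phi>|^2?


For states separated by angle theta on Bloch sphere:
F = cos^2(theta/2)
theta = 12*pi/35 = 1.0771
theta/2 = 0.5386
cos(theta/2) = 0.8584
F = 0.7369

0.7369


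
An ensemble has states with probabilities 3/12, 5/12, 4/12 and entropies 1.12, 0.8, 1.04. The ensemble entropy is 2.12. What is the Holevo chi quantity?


chi = S(rho) - sum_i p_i * S(rho_i)
Weighted entropy = 3/12 * 1.12 + 5/12 * 0.8 + 4/12 * 1.04
= 0.9600
chi = 2.12 - 0.9600
= 1.1600

1.1600


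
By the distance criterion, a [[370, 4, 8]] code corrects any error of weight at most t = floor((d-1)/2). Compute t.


Code parameters: [[370, 4, 8]], distance d = 8.
Number of correctable errors = floor((d-1)/2)
= floor((8 - 1)/2)
= floor(7/2)
= 3

3


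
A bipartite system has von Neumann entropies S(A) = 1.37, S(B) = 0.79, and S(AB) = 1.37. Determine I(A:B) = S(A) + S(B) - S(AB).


I(A:B) = S(A) + S(B) - S(AB)
= 1.37 + 0.79 - 1.37
= 0.7900

0.7900


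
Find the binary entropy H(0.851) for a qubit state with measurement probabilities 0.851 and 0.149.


S = -p*log2(p) - (1-p)*log2(1-p)
p = 0.8510, 1-p = 0.1490
= -0.8510 * log2(0.8510) - 0.1490 * log2(0.1490)
= -(-0.1981) - (-0.4092)
= 0.6073

0.6073


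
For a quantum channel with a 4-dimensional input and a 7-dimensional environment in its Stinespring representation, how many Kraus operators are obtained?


Tracing out the environment in an orthonormal basis {|i>_E} gives Kraus operators K_i = <i|_E U |0>_E.
Number of Kraus operators = dim(H_env) = d_env
= 7

7


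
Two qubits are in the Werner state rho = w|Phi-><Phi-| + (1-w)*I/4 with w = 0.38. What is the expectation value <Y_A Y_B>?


|Phi-> = (|00> - |11>)/sqrt(2)
For the pure Bell state, <Y_A Y_B> = +1 (Bell-state Pauli correlator).
The maximally-mixed part I/4 has tr(I/4 * P tensor P) = 0 for any traceless Pauli P.
So <Y_A Y_B>_rho = w * (+1) + (1 - w) * 0
= 0.38 * (+1)
= 0.3800

0.3800


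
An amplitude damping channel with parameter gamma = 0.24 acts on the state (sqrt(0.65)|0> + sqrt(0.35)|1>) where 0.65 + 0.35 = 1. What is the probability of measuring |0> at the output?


For amplitude damping with parameter gamma on state sqrt(a)|0> + sqrt(b)|1>:
alpha^2 = 0.65, beta^2 = 0.35
P(|0>) = alpha^2 + gamma * beta^2
= 0.65 + 0.24 * 0.35
= 0.65 + 0.0840
= 0.7340

0.7340


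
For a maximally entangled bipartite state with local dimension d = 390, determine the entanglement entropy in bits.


For a maximally entangled state in d x d:
S = log2(d) = log2(390)
= 8.6073

8.6073


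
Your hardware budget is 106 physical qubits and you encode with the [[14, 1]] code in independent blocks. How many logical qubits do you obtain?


Each code block uses 14 physical qubits for 1 logical qubit(s).
Number of complete blocks = floor(106 / 14) = 7
Logical qubits = 7 * 1
= 7

7


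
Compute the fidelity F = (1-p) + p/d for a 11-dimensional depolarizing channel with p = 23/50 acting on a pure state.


F = (1-p) + p/d
= (1 - 0.4600) + 0.4600/11
= 0.5400 + 0.0418
= 0.5818

0.5818


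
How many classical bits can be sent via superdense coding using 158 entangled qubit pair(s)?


Superdense coding allows 2 classical bits per shared entangled pair.
158 pair(s) -> 2 * 158 = 316 classical bits

316


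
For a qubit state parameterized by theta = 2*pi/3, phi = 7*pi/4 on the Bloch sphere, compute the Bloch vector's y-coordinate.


theta = 2.0944, phi = 5.4978
r_y = sin(theta)*sin(phi) = 0.8660 * -0.7071
r_y = -0.6124

-0.6124


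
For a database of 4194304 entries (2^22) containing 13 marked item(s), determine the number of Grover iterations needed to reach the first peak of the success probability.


After j Grover iterations the success probability is P(j) = sin^2((2j+1)*theta), where sin(theta) = sqrt(k/N).
N = 2^22 = 4194304, k = 13
sin(theta) = sqrt(k/N) = 0.001760523084
theta = arcsin(sqrt(k/N)) = 0.001760523993 rad
P(j) reaches its first maximum when (2j+1)*theta is as close as possible to pi/2, i.e. j = round(pi/(4*theta) - 1/2).
pi/(4*theta) - 1/2 = 445.6161
(For comparison, the common estimate pi/4 * sqrt(N/k) = 446.1164; the exact maximiser is used here.)
Optimal iterations = 446

446


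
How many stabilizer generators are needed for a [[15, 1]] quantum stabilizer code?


For an [[n,k]] stabilizer code:
Number of stabilizer generators = n - k
= 15 - 1
= 14

14


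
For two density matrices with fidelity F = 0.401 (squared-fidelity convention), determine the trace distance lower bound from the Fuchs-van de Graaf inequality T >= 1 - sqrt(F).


Fuchs-van de Graaf (squared-fidelity convention): 1 - sqrt(F) <= T <= sqrt(1 - F).
Lower bound: T >= 1 - sqrt(F)
sqrt(F) = sqrt(0.401) = 0.6332
T >= 1 - 0.6332
T >= 0.3668

0.3668


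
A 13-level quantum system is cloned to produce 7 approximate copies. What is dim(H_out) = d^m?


Output space = H^(tensor 7) where dim(H) = 13
dim = 13^7
= 169 (after 2 factors)
= 2197 (after 3 factors)
= 28561 (after 4 factors)
= 371293 (after 5 factors)
= 4826809 (after 6 factors)
= 62748517 (after 7 factors)
= 62748517

62748517


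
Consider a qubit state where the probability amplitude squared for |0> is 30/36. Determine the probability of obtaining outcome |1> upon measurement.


|alpha|^2 = 30/36 = 0.8333
|beta|^2 = 1 - 30/36 = 6/36 = 0.1667
P(|1>) = |beta|^2 = 0.1667

0.1667


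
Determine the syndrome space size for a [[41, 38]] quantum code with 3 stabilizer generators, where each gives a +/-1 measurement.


Each stabilizer generator gives a binary (+1 or -1) measurement outcome.
With 3 independent generators:
Total syndromes = 2^3
= 8

8


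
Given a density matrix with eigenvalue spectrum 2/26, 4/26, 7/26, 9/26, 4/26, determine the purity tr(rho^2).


tr(rho^2) = sum of eigenvalues squared
= (2/26)^2 + (4/26)^2 + (7/26)^2 + (9/26)^2 + (4/26)^2
= (4 + 16 + 49 + 81 + 16) / 676
= 166/676
= 0.2456

0.2456


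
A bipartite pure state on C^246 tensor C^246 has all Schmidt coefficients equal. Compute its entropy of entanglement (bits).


For a maximally entangled state in d x d:
S = log2(d) = log2(246)
= 7.9425

7.9425


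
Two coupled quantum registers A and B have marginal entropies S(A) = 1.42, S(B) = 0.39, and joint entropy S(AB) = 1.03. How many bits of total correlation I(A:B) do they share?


I(A:B) = S(A) + S(B) - S(AB)
= 1.42 + 0.39 - 1.03
= 0.7800

0.7800


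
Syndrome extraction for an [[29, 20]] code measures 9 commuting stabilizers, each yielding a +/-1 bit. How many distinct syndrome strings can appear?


Each stabilizer generator gives a binary (+1 or -1) measurement outcome.
With 9 independent generators:
Total syndromes = 2^9
= 512

512


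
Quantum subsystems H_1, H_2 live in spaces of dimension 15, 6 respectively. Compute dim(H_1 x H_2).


dim(H_1 x H_2) = 15 * 6
= 90

90


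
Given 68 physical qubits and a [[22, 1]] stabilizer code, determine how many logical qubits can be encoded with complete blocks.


Each code block uses 22 physical qubits for 1 logical qubit(s).
Number of complete blocks = floor(68 / 22) = 3
Logical qubits = 3 * 1
= 3

3


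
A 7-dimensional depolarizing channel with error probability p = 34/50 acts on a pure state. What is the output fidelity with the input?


F = (1-p) + p/d
= (1 - 0.6800) + 0.6800/7
= 0.3200 + 0.0971
= 0.4171

0.4171


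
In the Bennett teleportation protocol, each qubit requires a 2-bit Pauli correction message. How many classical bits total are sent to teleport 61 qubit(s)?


Quantum teleportation requires 2 classical bits per qubit teleported.
61 qubit(s) -> 2 * 61 = 122 classical bits

122


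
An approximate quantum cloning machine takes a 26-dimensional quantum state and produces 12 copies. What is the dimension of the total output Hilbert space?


Output space = H^(tensor 12) where dim(H) = 26
dim = 26^12
= 676 (after 2 factors)
= 17576 (after 3 factors)
= 456976 (after 4 factors)
= 11881376 (after 5 factors)
= 308915776 (after 6 factors)
= 8031810176 (after 7 factors)
= 208827064576 (after 8 factors)
= 5429503678976 (after 9 factors)
= 141167095653376 (after 10 factors)
= 3670344486987776 (after 11 factors)
= 95428956661682176 (after 12 factors)
= 95428956661682176

95428956661682176


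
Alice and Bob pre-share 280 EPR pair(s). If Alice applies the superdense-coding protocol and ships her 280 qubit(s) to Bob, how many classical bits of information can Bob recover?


Superdense coding allows 2 classical bits per shared entangled pair.
280 pair(s) -> 2 * 280 = 560 classical bits

560


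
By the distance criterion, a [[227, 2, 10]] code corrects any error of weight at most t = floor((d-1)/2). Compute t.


Code parameters: [[227, 2, 10]], distance d = 10.
Number of correctable errors = floor((d-1)/2)
= floor((10 - 1)/2)
= floor(9/2)
= 4

4


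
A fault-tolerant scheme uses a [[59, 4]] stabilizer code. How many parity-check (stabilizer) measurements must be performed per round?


For an [[n,k]] stabilizer code:
Number of stabilizer generators = n - k
= 59 - 4
= 55

55


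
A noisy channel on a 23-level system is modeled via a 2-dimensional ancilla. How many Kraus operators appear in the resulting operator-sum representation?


Tracing out the environment in an orthonormal basis {|i>_E} gives Kraus operators K_i = <i|_E U |0>_E.
Number of Kraus operators = dim(H_env) = d_env
= 2

2


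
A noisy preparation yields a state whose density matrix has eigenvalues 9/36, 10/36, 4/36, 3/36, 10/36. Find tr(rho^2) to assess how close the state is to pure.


tr(rho^2) = sum of eigenvalues squared
= (9/36)^2 + (10/36)^2 + (4/36)^2 + (3/36)^2 + (10/36)^2
= (81 + 100 + 16 + 9 + 100) / 1296
= 306/1296
= 0.2361

0.2361


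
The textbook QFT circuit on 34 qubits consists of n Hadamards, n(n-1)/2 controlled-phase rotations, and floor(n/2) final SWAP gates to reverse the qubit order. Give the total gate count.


Hadamard gates: 34
Controlled rotations: n*(n-1)/2 = 34*33/2 = 561
SWAP gates: floor(n/2) = floor(34/2) = 17
Total = 34 + 561 + 17
= 612

612


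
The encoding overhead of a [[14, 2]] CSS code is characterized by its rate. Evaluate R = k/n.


Code rate R = k/n
= 2/14
= 0.1429

0.1429


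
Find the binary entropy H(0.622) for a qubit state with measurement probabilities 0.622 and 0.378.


S = -p*log2(p) - (1-p)*log2(1-p)
p = 0.6220, 1-p = 0.3780
= -0.6220 * log2(0.6220) - 0.3780 * log2(0.3780)
= -(-0.4261) - (-0.5305)
= 0.9566

0.9566


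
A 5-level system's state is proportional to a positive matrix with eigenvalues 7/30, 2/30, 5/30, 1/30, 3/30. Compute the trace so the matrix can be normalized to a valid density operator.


tr(M) = sum of eigenvalues
= 7/30 + 2/30 + 5/30 + 1/30 + 3/30
= 18/30
= 0.6000

0.6000


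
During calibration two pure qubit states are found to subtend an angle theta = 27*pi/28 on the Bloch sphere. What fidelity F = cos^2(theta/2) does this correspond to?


For states separated by angle theta on Bloch sphere:
F = cos^2(theta/2)
theta = 27*pi/28 = 3.0294
theta/2 = 1.5147
cos(theta/2) = 0.0561
F = 0.0031

0.0031


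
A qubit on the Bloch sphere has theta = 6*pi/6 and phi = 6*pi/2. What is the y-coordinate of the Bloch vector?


theta = 3.1416, phi = 9.4248
r_y = sin(theta)*sin(phi) = 0.0000 * 0.0000
r_y = 0.0000

0.0000


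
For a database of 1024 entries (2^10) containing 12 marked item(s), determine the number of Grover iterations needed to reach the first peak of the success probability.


After j Grover iterations the success probability is P(j) = sin^2((2j+1)*theta), where sin(theta) = sqrt(k/N).
N = 2^10 = 1024, k = 12
sin(theta) = sqrt(k/N) = 0.1082531755
theta = arcsin(sqrt(k/N)) = 0.1084657303 rad
P(j) reaches its first maximum when (2j+1)*theta is as close as possible to pi/2, i.e. j = round(pi/(4*theta) - 1/2).
pi/(4*theta) - 1/2 = 6.7410
(For comparison, the common estimate pi/4 * sqrt(N/k) = 7.2552; the exact maximiser is used here.)
Optimal iterations = 7

7


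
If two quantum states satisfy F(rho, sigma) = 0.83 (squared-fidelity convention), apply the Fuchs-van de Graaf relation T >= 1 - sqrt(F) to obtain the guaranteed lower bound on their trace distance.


Fuchs-van de Graaf (squared-fidelity convention): 1 - sqrt(F) <= T <= sqrt(1 - F).
Lower bound: T >= 1 - sqrt(F)
sqrt(F) = sqrt(0.83) = 0.9110
T >= 1 - 0.9110
T >= 0.0890

0.0890


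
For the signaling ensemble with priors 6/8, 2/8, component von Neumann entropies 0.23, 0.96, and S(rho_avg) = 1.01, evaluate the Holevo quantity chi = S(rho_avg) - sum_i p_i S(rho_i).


chi = S(rho) - sum_i p_i * S(rho_i)
Weighted entropy = 6/8 * 0.23 + 2/8 * 0.96
= 0.4125
chi = 1.01 - 0.4125
= 0.5975

0.5975


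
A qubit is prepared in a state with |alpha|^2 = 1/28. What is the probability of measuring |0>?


|alpha|^2 = 1/28 = 0.0357
|beta|^2 = 1 - 1/28 = 27/28 = 0.9643
P(|0>) = |alpha|^2 = 0.0357

0.0357


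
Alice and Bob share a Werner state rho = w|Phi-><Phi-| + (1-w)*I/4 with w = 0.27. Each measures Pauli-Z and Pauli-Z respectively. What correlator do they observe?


|Phi-> = (|00> - |11>)/sqrt(2)
For the pure Bell state, <Z_A Z_B> = +1 (Bell-state Pauli correlator).
The maximally-mixed part I/4 has tr(I/4 * P tensor P) = 0 for any traceless Pauli P.
So <Z_A Z_B>_rho = w * (+1) + (1 - w) * 0
= 0.27 * (+1)
= 0.2700

0.2700


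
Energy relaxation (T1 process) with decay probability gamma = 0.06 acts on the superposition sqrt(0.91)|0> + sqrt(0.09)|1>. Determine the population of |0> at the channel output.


For amplitude damping with parameter gamma on state sqrt(a)|0> + sqrt(b)|1>:
alpha^2 = 0.91, beta^2 = 0.09
P(|0>) = alpha^2 + gamma * beta^2
= 0.91 + 0.06 * 0.09
= 0.91 + 0.0054
= 0.9154

0.9154


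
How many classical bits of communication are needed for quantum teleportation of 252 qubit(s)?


Quantum teleportation requires 2 classical bits per qubit teleported.
252 qubit(s) -> 2 * 252 = 504 classical bits

504


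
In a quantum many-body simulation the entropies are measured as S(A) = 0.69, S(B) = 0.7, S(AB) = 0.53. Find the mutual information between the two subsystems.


I(A:B) = S(A) + S(B) - S(AB)
= 0.69 + 0.7 - 0.53
= 0.8600

0.8600


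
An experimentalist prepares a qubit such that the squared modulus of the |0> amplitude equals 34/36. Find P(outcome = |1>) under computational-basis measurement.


|alpha|^2 = 34/36 = 0.9444
|beta|^2 = 1 - 34/36 = 2/36 = 0.0556
P(|1>) = |beta|^2 = 0.0556

0.0556


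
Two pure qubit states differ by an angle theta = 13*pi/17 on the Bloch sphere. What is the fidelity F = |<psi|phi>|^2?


For states separated by angle theta on Bloch sphere:
F = cos^2(theta/2)
theta = 13*pi/17 = 2.4024
theta/2 = 1.2012
cos(theta/2) = 0.3612
F = 0.1305

0.1305


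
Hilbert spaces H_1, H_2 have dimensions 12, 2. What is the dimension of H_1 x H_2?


dim(H_1 x H_2) = 12 * 2
= 24

24


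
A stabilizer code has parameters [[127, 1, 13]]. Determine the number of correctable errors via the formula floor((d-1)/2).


Code parameters: [[127, 1, 13]], distance d = 13.
Number of correctable errors = floor((d-1)/2)
= floor((13 - 1)/2)
= floor(12/2)
= 6

6


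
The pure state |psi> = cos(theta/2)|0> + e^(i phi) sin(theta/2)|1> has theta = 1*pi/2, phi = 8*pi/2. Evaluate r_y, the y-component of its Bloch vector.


theta = 1.5708, phi = 12.5664
r_y = sin(theta)*sin(phi) = 1.0000 * 0.0000
r_y = 0.0000

0.0000


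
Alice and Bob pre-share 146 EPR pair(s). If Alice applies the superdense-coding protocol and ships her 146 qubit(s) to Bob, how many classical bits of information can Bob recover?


Superdense coding allows 2 classical bits per shared entangled pair.
146 pair(s) -> 2 * 146 = 292 classical bits

292


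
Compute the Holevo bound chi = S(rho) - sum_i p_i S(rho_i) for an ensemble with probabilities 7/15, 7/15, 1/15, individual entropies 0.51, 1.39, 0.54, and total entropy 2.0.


chi = S(rho) - sum_i p_i * S(rho_i)
Weighted entropy = 7/15 * 0.51 + 7/15 * 1.39 + 1/15 * 0.54
= 0.9227
chi = 2.0 - 0.9227
= 1.0773

1.0773


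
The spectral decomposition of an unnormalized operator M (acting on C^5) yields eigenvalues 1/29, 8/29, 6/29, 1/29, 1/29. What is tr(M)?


tr(M) = sum of eigenvalues
= 1/29 + 8/29 + 6/29 + 1/29 + 1/29
= 17/29
= 0.5862

0.5862


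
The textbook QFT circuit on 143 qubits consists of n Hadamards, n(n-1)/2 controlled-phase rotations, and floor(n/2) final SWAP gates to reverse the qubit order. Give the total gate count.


Hadamard gates: 143
Controlled rotations: n*(n-1)/2 = 143*142/2 = 10153
SWAP gates: floor(n/2) = floor(143/2) = 71
Total = 143 + 10153 + 71
= 10367

10367


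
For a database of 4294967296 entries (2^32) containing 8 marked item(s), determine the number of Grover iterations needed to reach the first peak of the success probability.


After j Grover iterations the success probability is P(j) = sin^2((2j+1)*theta), where sin(theta) = sqrt(k/N).
N = 2^32 = 4294967296, k = 8
sin(theta) = sqrt(k/N) = 4.315837288e-05
theta = arcsin(sqrt(k/N)) = 4.315837289e-05 rad
P(j) reaches its first maximum when (2j+1)*theta is as close as possible to pi/2, i.e. j = round(pi/(4*theta) - 1/2).
pi/(4*theta) - 1/2 = 18197.5485
(For comparison, the common estimate pi/4 * sqrt(N/k) = 18198.0485; the exact maximiser is used here.)
Optimal iterations = 18198

18198


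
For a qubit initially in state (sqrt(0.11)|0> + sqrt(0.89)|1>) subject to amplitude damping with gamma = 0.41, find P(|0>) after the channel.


For amplitude damping with parameter gamma on state sqrt(a)|0> + sqrt(b)|1>:
alpha^2 = 0.11, beta^2 = 0.89
P(|0>) = alpha^2 + gamma * beta^2
= 0.11 + 0.41 * 0.89
= 0.11 + 0.3649
= 0.4749

0.4749


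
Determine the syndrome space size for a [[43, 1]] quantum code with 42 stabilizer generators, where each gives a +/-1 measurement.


Each stabilizer generator gives a binary (+1 or -1) measurement outcome.
With 42 independent generators:
Total syndromes = 2^42
= 4398046511104

4398046511104


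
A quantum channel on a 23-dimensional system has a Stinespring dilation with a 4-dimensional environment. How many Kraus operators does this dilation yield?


Tracing out the environment in an orthonormal basis {|i>_E} gives Kraus operators K_i = <i|_E U |0>_E.
Number of Kraus operators = dim(H_env) = d_env
= 4

4


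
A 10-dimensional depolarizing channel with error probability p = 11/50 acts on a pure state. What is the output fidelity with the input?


F = (1-p) + p/d
= (1 - 0.2200) + 0.2200/10
= 0.7800 + 0.0220
= 0.8020

0.8020


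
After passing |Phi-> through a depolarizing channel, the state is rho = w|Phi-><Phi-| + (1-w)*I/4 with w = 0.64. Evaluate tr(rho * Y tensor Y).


|Phi-> = (|00> - |11>)/sqrt(2)
For the pure Bell state, <Y_A Y_B> = +1 (Bell-state Pauli correlator).
The maximally-mixed part I/4 has tr(I/4 * P tensor P) = 0 for any traceless Pauli P.
So <Y_A Y_B>_rho = w * (+1) + (1 - w) * 0
= 0.64 * (+1)
= 0.6400

0.6400


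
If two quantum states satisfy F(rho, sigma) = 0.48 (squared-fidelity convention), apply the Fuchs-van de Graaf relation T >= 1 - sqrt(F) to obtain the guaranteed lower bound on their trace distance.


Fuchs-van de Graaf (squared-fidelity convention): 1 - sqrt(F) <= T <= sqrt(1 - F).
Lower bound: T >= 1 - sqrt(F)
sqrt(F) = sqrt(0.48) = 0.6928
T >= 1 - 0.6928
T >= 0.3072

0.3072


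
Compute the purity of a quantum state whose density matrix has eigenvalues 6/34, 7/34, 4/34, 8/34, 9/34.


tr(rho^2) = sum of eigenvalues squared
= (6/34)^2 + (7/34)^2 + (4/34)^2 + (8/34)^2 + (9/34)^2
= (36 + 49 + 16 + 64 + 81) / 1156
= 246/1156
= 0.2128

0.2128


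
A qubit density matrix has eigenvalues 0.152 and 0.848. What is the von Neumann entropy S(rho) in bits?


S = -p*log2(p) - (1-p)*log2(1-p)
p = 0.1520, 1-p = 0.8480
= -0.1520 * log2(0.1520) - 0.8480 * log2(0.8480)
= -(-0.4131) - (-0.2017)
= 0.6148

0.6148


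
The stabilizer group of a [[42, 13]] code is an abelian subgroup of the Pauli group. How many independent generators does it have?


For an [[n,k]] stabilizer code:
Number of stabilizer generators = n - k
= 42 - 13
= 29

29


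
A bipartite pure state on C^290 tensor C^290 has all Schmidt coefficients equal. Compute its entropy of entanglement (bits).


For a maximally entangled state in d x d:
S = log2(d) = log2(290)
= 8.1799

8.1799


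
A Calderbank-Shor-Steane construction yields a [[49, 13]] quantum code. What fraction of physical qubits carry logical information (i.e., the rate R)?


Code rate R = k/n
= 13/49
= 0.2653

0.2653


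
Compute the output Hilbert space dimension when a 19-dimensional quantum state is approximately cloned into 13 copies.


Output space = H^(tensor 13) where dim(H) = 19
dim = 19^13
= 361 (after 2 factors)
= 6859 (after 3 factors)
= 130321 (after 4 factors)
= 2476099 (after 5 factors)
= 47045881 (after 6 factors)
= 893871739 (after 7 factors)
= 16983563041 (after 8 factors)
= 322687697779 (after 9 factors)
= 6131066257801 (after 10 factors)
= 116490258898219 (after 11 factors)
= 2213314919066161 (after 12 factors)
= 42052983462257059 (after 13 factors)
= 42052983462257059

42052983462257059


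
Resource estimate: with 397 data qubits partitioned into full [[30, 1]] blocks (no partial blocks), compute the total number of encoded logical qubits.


Each code block uses 30 physical qubits for 1 logical qubit(s).
Number of complete blocks = floor(397 / 30) = 13
Logical qubits = 13 * 1
= 13

13


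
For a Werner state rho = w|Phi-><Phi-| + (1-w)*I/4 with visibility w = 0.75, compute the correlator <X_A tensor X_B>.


|Phi-> = (|00> - |11>)/sqrt(2)
For the pure Bell state, <X_A X_B> = -1 (Bell-state Pauli correlator).
The maximally-mixed part I/4 has tr(I/4 * P tensor P) = 0 for any traceless Pauli P.
So <X_A X_B>_rho = w * (-1) + (1 - w) * 0
= 0.75 * (-1)
= -0.7500

-0.7500


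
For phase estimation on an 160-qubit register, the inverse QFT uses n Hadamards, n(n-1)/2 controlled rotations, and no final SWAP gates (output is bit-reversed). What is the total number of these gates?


Hadamard gates: 160
Controlled rotations: n*(n-1)/2 = 160*159/2 = 12720
SWAP gates: 0 (omitted)
Total = 160 + 12720
= 12880

12880


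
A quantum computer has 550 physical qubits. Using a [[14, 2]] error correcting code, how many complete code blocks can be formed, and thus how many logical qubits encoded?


Each code block uses 14 physical qubits for 2 logical qubit(s).
Number of complete blocks = floor(550 / 14) = 39
Logical qubits = 39 * 2
= 78

78


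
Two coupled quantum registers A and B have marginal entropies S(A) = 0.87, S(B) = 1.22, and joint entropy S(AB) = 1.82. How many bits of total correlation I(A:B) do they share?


I(A:B) = S(A) + S(B) - S(AB)
= 0.87 + 1.22 - 1.82
= 0.2700

0.2700


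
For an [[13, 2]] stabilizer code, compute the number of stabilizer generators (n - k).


For an [[n,k]] stabilizer code:
Number of stabilizer generators = n - k
= 13 - 2
= 11

11


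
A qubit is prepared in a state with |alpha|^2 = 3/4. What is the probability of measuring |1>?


|alpha|^2 = 3/4 = 0.7500
|beta|^2 = 1 - 3/4 = 1/4 = 0.2500
P(|1>) = |beta|^2 = 0.2500

0.2500


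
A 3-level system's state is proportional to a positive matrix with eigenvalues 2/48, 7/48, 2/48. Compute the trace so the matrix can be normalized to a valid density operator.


tr(M) = sum of eigenvalues
= 2/48 + 7/48 + 2/48
= 11/48
= 0.2292

0.2292


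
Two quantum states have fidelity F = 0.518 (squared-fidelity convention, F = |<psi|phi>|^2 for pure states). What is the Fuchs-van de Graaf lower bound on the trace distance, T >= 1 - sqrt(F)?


Fuchs-van de Graaf (squared-fidelity convention): 1 - sqrt(F) <= T <= sqrt(1 - F).
Lower bound: T >= 1 - sqrt(F)
sqrt(F) = sqrt(0.518) = 0.7197
T >= 1 - 0.7197
T >= 0.2803

0.2803


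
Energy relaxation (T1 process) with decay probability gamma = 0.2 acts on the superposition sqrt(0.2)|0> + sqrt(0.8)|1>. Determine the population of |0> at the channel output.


For amplitude damping with parameter gamma on state sqrt(a)|0> + sqrt(b)|1>:
alpha^2 = 0.2, beta^2 = 0.8
P(|0>) = alpha^2 + gamma * beta^2
= 0.2 + 0.2 * 0.8
= 0.2 + 0.1600
= 0.3600

0.3600


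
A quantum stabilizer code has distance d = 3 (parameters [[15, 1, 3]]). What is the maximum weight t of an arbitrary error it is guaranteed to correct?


Code parameters: [[15, 1, 3]], distance d = 3.
Number of correctable errors = floor((d-1)/2)
= floor((3 - 1)/2)
= floor(2/2)
= 1

1


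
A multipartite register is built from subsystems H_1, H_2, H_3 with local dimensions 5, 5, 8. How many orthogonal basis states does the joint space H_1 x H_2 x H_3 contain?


dim(H_1 x H_2 x H_3) = 5 * 5 * 8
= 25 * 8
= 200

200


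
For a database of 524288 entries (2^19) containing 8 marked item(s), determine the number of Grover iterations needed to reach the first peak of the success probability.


After j Grover iterations the success probability is P(j) = sin^2((2j+1)*theta), where sin(theta) = sqrt(k/N).
N = 2^19 = 524288, k = 8
sin(theta) = sqrt(k/N) = 0.00390625
theta = arcsin(sqrt(k/N)) = 0.003906259934 rad
P(j) reaches its first maximum when (2j+1)*theta is as close as possible to pi/2, i.e. j = round(pi/(4*theta) - 1/2).
pi/(4*theta) - 1/2 = 200.5614
(For comparison, the common estimate pi/4 * sqrt(N/k) = 201.0619; the exact maximiser is used here.)
Optimal iterations = 201

201


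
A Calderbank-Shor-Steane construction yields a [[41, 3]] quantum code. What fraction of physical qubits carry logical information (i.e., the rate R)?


Code rate R = k/n
= 3/41
= 0.0732

0.0732


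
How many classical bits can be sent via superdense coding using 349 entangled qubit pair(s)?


Superdense coding allows 2 classical bits per shared entangled pair.
349 pair(s) -> 2 * 349 = 698 classical bits

698


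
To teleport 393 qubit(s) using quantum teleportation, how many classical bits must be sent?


Quantum teleportation requires 2 classical bits per qubit teleported.
393 qubit(s) -> 2 * 393 = 786 classical bits

786


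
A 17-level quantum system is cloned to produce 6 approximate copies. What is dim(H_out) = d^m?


Output space = H^(tensor 6) where dim(H) = 17
dim = 17^6
= 289 (after 2 factors)
= 4913 (after 3 factors)
= 83521 (after 4 factors)
= 1419857 (after 5 factors)
= 24137569 (after 6 factors)
= 24137569

24137569


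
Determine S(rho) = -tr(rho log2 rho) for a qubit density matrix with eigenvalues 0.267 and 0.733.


S = -p*log2(p) - (1-p)*log2(1-p)
p = 0.2670, 1-p = 0.7330
= -0.2670 * log2(0.2670) - 0.7330 * log2(0.7330)
= -(-0.5087) - (-0.3285)
= 0.8371

0.8371


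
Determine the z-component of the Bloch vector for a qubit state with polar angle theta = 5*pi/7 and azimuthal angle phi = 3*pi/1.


theta = 2.2440, phi = 9.4248
r_z = cos(theta) = -0.6235

-0.6235


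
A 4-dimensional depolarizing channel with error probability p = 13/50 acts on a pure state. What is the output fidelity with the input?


F = (1-p) + p/d
= (1 - 0.2600) + 0.2600/4
= 0.7400 + 0.0650
= 0.8050

0.8050


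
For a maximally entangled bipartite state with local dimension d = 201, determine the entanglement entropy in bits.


For a maximally entangled state in d x d:
S = log2(d) = log2(201)
= 7.6511

7.6511


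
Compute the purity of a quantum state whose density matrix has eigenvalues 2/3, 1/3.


tr(rho^2) = sum of eigenvalues squared
= (2/3)^2 + (1/3)^2
= (4 + 1) / 9
= 5/9
= 0.5556

0.5556


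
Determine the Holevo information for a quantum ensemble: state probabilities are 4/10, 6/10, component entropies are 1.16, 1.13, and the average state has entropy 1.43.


chi = S(rho) - sum_i p_i * S(rho_i)
Weighted entropy = 4/10 * 1.16 + 6/10 * 1.13
= 1.1420
chi = 1.43 - 1.1420
= 0.2880

0.2880


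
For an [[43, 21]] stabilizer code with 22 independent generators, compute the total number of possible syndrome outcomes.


Each stabilizer generator gives a binary (+1 or -1) measurement outcome.
With 22 independent generators:
Total syndromes = 2^22
= 4194304

4194304
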